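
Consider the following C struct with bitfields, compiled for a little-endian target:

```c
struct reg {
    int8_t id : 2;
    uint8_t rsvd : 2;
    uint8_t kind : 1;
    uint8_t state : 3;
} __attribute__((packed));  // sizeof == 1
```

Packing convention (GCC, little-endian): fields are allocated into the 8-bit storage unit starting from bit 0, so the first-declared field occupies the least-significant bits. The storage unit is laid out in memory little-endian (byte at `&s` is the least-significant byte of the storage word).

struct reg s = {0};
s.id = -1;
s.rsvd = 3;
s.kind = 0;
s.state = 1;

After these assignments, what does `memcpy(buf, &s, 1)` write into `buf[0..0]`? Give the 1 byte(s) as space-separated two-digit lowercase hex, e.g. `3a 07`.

2f

id:2 = -1 → 0x3 << 0 → word 0x03
rsvd:2 = 3 → 0x3 << 2 → word 0x0f
kind:1 = 0 → 0x0 << 4 → word 0x0f
state:3 = 1 → 0x1 << 5 → word 0x2f
word = 0x2f → little-endian bytes:
  [0]=0x2f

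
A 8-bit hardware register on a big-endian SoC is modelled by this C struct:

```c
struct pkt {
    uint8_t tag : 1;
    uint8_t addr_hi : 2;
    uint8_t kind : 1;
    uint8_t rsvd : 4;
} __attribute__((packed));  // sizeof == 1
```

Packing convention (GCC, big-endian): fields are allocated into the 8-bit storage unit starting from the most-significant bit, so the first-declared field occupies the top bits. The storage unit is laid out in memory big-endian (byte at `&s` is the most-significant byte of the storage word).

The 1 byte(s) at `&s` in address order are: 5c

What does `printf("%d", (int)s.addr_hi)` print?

[0]=0x5c (big-endian) → word 0x5c
tag:1 @ bit 7 → (0x5c>>7)&0x1 = 0x0
addr_hi:2 @ bit 5 → (0x5c>>5)&0x3 = 0x2  ←
kind:1 @ bit 4 → (0x5c>>4)&0x1 = 0x1
rsvd:4 @ bit 0 → (0x5c>>0)&0xf = 0xc

2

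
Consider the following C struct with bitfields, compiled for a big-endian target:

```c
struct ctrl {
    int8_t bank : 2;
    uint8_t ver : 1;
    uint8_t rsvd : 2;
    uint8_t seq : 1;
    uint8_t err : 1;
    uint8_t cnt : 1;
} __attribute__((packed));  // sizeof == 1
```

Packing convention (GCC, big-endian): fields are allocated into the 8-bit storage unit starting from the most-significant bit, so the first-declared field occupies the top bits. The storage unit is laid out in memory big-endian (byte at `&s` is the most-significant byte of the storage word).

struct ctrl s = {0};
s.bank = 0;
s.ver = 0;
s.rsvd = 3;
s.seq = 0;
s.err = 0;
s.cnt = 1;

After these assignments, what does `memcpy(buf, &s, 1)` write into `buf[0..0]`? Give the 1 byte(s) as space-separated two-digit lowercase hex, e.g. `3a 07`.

19

[6+:2] bank=0 & 0x3 = 0x0; word=0x00
[5+:1] ver=0 & 0x1 = 0x0; word=0x00
[3+:2] rsvd=3 & 0x3 = 0x3; word=0x18
[2+:1] seq=0 & 0x1 = 0x0; word=0x18
[1+:1] err=0 & 0x1 = 0x0; word=0x18
[0+:1] cnt=1 & 0x1 = 0x1; word=0x19
word = 0x19 → big-endian bytes:
  [0]=0x19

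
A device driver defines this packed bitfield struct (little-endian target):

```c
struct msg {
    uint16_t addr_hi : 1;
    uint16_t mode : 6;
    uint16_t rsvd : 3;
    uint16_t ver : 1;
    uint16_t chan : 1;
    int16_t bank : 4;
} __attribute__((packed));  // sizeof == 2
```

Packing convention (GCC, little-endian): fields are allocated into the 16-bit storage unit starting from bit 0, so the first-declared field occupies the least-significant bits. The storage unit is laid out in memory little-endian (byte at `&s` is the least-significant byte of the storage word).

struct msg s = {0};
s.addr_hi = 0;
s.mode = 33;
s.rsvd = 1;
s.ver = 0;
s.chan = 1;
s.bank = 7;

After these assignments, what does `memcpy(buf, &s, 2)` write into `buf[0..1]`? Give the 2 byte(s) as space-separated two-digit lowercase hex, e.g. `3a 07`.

addr_hi (1b) val=0 bits=0x0 at bit 0: 0x0000
mode (6b) val=33 bits=0x21 at bit 1: 0x0042
rsvd (3b) val=1 bits=0x1 at bit 7: 0x00c2
ver (1b) val=0 bits=0x0 at bit 10: 0x00c2
chan (1b) val=1 bits=0x1 at bit 11: 0x08c2
bank (4b) val=7 bits=0x7 at bit 12: 0x78c2
word = 0x78c2 → little-endian bytes:
  [0]=0xc2  [1]=0x78

c2 78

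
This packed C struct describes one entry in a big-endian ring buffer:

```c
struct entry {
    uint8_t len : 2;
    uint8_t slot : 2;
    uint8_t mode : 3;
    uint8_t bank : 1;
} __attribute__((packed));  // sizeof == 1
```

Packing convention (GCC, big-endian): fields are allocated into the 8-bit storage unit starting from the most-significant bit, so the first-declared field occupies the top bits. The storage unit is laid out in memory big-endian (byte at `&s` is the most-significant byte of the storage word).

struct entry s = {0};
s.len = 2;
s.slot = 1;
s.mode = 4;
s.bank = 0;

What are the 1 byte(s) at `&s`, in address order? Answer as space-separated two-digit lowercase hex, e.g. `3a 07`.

98

len (2b) val=2 bits=0x2 at bit 6: 0x80
slot (2b) val=1 bits=0x1 at bit 4: 0x90
mode (3b) val=4 bits=0x4 at bit 1: 0x98
bank (1b) val=0 bits=0x0 at bit 0: 0x98
word = 0x98 → big-endian bytes:
  [0]=0x98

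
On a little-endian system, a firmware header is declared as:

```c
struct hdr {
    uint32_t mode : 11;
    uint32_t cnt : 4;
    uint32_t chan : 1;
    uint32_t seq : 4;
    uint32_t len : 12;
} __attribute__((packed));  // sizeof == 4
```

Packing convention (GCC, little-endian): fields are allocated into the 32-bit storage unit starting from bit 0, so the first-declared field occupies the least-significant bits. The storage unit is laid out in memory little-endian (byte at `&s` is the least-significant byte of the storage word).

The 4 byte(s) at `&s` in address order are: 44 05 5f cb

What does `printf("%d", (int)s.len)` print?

[0]=0x44 [1]=0x05 [2]=0x5f [3]=0xcb (little-endian) → word 0xcb5f0544
mode [0+:11] = (word>>0) & 0x7ff = 1348
cnt [11+:4] = (word>>11) & 0xf = 0
chan [15+:1] = (word>>15) & 0x1 = 0
seq [16+:4] = (word>>16) & 0xf = 15
len [20+:12] = (word>>20) & 0xfff = 3253  ←

3253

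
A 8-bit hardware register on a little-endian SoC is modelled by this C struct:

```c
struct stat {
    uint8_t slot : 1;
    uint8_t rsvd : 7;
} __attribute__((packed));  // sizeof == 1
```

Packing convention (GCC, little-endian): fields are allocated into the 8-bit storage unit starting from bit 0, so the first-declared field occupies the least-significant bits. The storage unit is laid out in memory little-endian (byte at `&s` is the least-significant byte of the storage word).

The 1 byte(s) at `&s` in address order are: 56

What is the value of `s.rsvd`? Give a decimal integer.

43

[0]=0x56 (little-endian) → word 0x56
slot [0+:1] = (word>>0) & 0x1 = 0
rsvd [1+:7] = (word>>1) & 0x7f = 43  ←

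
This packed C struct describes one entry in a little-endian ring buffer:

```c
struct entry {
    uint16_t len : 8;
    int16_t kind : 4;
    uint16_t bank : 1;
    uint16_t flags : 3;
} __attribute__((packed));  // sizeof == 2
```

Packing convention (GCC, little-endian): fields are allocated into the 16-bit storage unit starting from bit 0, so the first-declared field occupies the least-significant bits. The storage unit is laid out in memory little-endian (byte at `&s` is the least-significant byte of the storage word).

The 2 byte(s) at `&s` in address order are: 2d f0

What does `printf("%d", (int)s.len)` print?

45

[0]=0x2d [1]=0xf0 (little-endian) → word 0xf02d
len:8 @ bit 0 → (0xf02d>>0)&0xff = 0x2d  ←
kind:4 @ bit 8 → (0xf02d>>8)&0xf = 0x0
bank:1 @ bit 12 → (0xf02d>>12)&0x1 = 0x1
flags:3 @ bit 13 → (0xf02d>>13)&0x7 = 0x7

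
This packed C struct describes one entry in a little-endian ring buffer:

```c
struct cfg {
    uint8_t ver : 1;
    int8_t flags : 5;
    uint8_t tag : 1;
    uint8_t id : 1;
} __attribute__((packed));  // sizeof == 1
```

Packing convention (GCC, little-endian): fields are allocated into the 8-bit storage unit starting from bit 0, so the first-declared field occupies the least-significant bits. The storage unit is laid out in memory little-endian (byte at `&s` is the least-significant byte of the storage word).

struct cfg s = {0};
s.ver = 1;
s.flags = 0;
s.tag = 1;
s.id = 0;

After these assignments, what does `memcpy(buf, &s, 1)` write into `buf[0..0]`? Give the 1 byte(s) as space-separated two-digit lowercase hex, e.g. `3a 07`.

ver (1b) val=1 bits=0x1 at bit 0: 0x01
flags (5b) val=0 bits=0x0 at bit 1: 0x01
tag (1b) val=1 bits=0x1 at bit 6: 0x41
id (1b) val=0 bits=0x0 at bit 7: 0x41
word = 0x41 → little-endian bytes:
  [0]=0x41

41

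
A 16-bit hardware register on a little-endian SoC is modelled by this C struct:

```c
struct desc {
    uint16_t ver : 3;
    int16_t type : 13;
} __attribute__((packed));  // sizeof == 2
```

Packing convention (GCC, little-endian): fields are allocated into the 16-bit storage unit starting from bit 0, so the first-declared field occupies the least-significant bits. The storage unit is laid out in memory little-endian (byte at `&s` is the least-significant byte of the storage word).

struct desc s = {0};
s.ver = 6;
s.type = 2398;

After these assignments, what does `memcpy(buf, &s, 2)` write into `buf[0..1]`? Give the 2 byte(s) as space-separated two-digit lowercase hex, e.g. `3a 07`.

ver:3 = 6 → 0x6 << 0 → word 0x0006
type:13 = 2398 → 0x95e << 3 → word 0x4af6
word = 0x4af6 → little-endian bytes:
  [0]=0xf6  [1]=0x4a

f6 4a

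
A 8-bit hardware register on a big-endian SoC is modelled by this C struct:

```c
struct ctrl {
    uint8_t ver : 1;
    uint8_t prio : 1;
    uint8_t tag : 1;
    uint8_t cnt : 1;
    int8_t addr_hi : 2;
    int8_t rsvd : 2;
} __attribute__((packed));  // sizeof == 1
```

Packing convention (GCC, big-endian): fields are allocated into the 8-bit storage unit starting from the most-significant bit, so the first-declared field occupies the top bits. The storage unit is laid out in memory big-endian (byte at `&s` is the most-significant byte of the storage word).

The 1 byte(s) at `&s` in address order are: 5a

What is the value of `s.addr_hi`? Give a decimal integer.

[0]=0x5a (big-endian) → word 0x5a
ver [7+:1] = (word>>7) & 0x1 = 0
prio [6+:1] = (word>>6) & 0x1 = 1
tag [5+:1] = (word>>5) & 0x1 = 0
cnt [4+:1] = (word>>4) & 0x1 = 1
addr_hi [2+:2] = (word>>2) & 0x3 = 2  ←
rsvd [0+:2] = (word>>0) & 0x3 = 2
addr_hi signed 2b, MSB=1: 2 - 4 = -2

-2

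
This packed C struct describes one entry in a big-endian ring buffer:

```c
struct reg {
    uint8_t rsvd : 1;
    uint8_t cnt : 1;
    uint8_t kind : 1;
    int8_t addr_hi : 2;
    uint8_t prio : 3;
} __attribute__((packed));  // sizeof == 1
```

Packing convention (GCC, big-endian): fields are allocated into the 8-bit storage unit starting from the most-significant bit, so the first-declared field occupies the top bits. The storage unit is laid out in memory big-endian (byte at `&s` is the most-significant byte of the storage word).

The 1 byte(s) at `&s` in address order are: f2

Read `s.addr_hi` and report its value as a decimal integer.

-2

[0]=0xf2 (big-endian) → word 0xf2
rsvd [7+:1] = (word>>7) & 0x1 = 1
cnt [6+:1] = (word>>6) & 0x1 = 1
kind [5+:1] = (word>>5) & 0x1 = 1
addr_hi [3+:2] = (word>>3) & 0x3 = 2  ←
prio [0+:3] = (word>>0) & 0x7 = 2
addr_hi signed 2b, MSB=1: 2 - 4 = -2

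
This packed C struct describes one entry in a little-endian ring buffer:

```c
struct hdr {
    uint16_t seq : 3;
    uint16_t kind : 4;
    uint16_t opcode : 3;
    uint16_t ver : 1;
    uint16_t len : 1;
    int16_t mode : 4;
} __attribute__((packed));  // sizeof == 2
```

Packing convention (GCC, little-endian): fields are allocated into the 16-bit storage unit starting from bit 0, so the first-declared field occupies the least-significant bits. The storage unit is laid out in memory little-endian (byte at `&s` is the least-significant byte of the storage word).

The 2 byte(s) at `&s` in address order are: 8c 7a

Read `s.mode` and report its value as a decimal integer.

[0]=0x8c [1]=0x7a (little-endian) → word 0x7a8c
seq [0+:3] = (word>>0) & 0x7 = 4
kind [3+:4] = (word>>3) & 0xf = 1
opcode [7+:3] = (word>>7) & 0x7 = 5
ver [10+:1] = (word>>10) & 0x1 = 0
len [11+:1] = (word>>11) & 0x1 = 1
mode [12+:4] = (word>>12) & 0xf = 7  ←
mode signed 4b, MSB=0: value = 7

7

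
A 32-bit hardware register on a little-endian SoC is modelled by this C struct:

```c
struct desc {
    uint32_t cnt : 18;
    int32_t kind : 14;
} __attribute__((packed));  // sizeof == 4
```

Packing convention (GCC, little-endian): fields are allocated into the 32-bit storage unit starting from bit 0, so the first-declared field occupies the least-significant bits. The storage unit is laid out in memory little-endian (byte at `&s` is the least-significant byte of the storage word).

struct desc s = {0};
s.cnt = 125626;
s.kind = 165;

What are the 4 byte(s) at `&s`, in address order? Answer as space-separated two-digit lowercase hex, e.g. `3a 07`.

cnt:18 = 125626 → 0x1eaba << 0 → word 0x0001eaba
kind:14 = 165 → 0xa5 << 18 → word 0x0295eaba
word = 0x0295eaba → little-endian bytes:
  [0]=0xba  [1]=0xea  [2]=0x95  [3]=0x02

ba ea 95 02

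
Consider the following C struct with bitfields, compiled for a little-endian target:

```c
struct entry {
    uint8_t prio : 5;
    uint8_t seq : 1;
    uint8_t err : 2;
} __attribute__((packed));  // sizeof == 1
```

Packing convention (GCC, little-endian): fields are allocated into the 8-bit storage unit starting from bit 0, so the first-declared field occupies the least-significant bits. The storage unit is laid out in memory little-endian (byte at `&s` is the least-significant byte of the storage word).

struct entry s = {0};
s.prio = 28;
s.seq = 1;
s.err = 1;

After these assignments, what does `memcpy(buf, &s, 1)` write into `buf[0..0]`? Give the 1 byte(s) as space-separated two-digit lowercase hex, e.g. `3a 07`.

prio:5 = 28 → 0x1c << 0 → word 0x1c
seq:1 = 1 → 0x1 << 5 → word 0x3c
err:2 = 1 → 0x1 << 6 → word 0x7c
word = 0x7c → little-endian bytes:
  [0]=0x7c

7c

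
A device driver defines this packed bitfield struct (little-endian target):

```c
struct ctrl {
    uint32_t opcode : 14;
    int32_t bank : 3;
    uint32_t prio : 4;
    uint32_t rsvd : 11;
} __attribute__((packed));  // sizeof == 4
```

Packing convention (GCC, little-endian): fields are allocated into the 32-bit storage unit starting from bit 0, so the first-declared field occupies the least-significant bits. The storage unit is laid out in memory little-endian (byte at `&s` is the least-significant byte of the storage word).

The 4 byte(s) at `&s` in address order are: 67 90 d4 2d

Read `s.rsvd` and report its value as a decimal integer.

366

[0]=0x67 [1]=0x90 [2]=0xd4 [3]=0x2d (little-endian) → word 0x2dd49067
opcode [0+:14] = (word>>0) & 0x3fff = 4199
bank [14+:3] = (word>>14) & 0x7 = 2
prio [17+:4] = (word>>17) & 0xf = 10
rsvd [21+:11] = (word>>21) & 0x7ff = 366  ←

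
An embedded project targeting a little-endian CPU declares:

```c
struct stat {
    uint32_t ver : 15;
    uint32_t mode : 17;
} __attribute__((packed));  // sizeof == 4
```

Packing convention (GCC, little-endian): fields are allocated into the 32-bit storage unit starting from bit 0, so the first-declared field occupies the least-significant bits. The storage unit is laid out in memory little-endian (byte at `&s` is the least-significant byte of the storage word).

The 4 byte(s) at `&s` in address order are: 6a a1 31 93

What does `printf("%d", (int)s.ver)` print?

[0]=0x6a [1]=0xa1 [2]=0x31 [3]=0x93 (little-endian) → word 0x9331a16a
ver [0+:15] = (word>>0) & 0x7fff = 8554  ←
mode [15+:17] = (word>>15) & 0x1ffff = 75363

8554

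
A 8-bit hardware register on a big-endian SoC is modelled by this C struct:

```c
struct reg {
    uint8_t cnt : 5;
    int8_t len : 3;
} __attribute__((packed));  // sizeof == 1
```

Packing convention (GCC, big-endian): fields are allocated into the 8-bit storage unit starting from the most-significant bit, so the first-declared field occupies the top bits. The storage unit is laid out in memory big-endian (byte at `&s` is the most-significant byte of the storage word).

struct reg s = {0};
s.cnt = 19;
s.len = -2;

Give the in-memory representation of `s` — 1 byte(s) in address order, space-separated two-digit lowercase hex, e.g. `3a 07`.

cnt (5b) val=19 bits=0x13 at bit 3: 0x98
len (3b) val=-2 bits=0x6 at bit 0: 0x9e
word = 0x9e → big-endian bytes:
  [0]=0x9e

9e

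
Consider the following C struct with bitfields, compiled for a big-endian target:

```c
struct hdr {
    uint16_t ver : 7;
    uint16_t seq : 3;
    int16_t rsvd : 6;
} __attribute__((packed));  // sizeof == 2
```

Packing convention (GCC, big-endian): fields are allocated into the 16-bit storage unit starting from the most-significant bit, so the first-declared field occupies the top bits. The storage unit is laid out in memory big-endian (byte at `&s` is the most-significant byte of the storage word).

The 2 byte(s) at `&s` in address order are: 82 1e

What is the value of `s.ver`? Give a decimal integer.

65

[0]=0x82 [1]=0x1e (big-endian) → word 0x821e
ver [9+:7] = (word>>9) & 0x7f = 65  ←
seq [6+:3] = (word>>6) & 0x7 = 0
rsvd [0+:6] = (word>>0) & 0x3f = 30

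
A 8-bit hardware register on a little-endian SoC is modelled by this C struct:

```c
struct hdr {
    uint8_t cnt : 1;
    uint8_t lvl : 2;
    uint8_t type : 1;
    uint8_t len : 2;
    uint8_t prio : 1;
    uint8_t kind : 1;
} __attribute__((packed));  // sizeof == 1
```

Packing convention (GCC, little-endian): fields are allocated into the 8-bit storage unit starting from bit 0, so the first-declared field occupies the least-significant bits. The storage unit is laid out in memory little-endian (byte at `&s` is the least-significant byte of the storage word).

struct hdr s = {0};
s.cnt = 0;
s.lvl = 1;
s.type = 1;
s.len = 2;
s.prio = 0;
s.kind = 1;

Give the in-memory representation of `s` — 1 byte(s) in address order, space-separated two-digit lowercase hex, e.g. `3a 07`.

cnt (1b) val=0 bits=0x0 at bit 0: 0x00
lvl (2b) val=1 bits=0x1 at bit 1: 0x02
type (1b) val=1 bits=0x1 at bit 3: 0x0a
len (2b) val=2 bits=0x2 at bit 4: 0x2a
prio (1b) val=0 bits=0x0 at bit 6: 0x2a
kind (1b) val=1 bits=0x1 at bit 7: 0xaa
word = 0xaa → little-endian bytes:
  [0]=0xaa

aa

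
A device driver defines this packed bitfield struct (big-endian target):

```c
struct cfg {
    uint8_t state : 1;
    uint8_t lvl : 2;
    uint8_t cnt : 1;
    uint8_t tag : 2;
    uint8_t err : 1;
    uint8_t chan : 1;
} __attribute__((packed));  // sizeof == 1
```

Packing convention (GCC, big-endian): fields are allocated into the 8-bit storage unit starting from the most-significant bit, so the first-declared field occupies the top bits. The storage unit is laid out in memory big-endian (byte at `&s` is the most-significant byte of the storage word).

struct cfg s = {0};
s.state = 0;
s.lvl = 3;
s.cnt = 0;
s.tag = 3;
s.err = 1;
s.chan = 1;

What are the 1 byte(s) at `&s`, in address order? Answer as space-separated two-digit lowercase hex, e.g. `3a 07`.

state:1 = 0 → 0x0 << 7 → word 0x00
lvl:2 = 3 → 0x3 << 5 → word 0x60
cnt:1 = 0 → 0x0 << 4 → word 0x60
tag:2 = 3 → 0x3 << 2 → word 0x6c
err:1 = 1 → 0x1 << 1 → word 0x6e
chan:1 = 1 → 0x1 << 0 → word 0x6f
word = 0x6f → big-endian bytes:
  [0]=0x6f

6f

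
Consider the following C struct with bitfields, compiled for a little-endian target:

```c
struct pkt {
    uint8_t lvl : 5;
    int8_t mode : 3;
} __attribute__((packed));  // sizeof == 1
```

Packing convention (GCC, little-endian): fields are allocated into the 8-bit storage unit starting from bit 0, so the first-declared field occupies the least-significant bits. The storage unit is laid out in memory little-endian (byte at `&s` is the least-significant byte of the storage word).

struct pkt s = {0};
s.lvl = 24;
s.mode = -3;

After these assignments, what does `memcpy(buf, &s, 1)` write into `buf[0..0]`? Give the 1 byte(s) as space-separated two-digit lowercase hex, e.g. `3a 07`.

b8

[0+:5] lvl=24 & 0x1f = 0x18; word=0x18
[5+:3] mode=-3 & 0x7 = 0x5; word=0xb8
word = 0xb8 → little-endian bytes:
  [0]=0xb8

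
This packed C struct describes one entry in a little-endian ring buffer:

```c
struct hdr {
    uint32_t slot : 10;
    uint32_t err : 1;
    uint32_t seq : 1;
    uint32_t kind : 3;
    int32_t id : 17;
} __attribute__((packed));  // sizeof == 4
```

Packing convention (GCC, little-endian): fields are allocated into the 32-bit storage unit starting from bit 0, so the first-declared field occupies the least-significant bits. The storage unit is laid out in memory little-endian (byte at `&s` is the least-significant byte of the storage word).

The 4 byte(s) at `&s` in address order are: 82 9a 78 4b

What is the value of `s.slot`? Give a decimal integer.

[0]=0x82 [1]=0x9a [2]=0x78 [3]=0x4b (little-endian) → word 0x4b789a82
slot:10 @ bit 0 → (0x4b789a82>>0)&0x3ff = 0x282  ←
err:1 @ bit 10 → (0x4b789a82>>10)&0x1 = 0x0
seq:1 @ bit 11 → (0x4b789a82>>11)&0x1 = 0x1
kind:3 @ bit 12 → (0x4b789a82>>12)&0x7 = 0x1
id:17 @ bit 15 → (0x4b789a82>>15)&0x1ffff = 0x96f1

642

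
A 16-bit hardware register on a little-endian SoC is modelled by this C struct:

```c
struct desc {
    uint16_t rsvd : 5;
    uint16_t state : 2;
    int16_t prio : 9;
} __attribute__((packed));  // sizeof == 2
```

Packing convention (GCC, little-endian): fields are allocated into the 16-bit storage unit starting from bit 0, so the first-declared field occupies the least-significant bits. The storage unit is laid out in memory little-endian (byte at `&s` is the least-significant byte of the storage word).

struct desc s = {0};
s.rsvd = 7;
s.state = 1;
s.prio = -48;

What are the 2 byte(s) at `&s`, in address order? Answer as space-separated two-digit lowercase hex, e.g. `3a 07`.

rsvd:5 = 7 → 0x7 << 0 → word 0x0007
state:2 = 1 → 0x1 << 5 → word 0x0027
prio:9 = -48 → 0x1d0 << 7 → word 0xe827
word = 0xe827 → little-endian bytes:
  [0]=0x27  [1]=0xe8

27 e8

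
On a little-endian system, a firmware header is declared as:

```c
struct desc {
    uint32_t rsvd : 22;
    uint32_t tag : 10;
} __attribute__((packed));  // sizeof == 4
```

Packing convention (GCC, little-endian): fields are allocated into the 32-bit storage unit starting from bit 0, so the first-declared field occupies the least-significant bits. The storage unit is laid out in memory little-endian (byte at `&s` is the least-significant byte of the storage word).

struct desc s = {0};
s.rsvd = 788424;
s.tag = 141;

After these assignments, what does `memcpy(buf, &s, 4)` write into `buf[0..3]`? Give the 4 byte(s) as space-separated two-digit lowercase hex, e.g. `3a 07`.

rsvd (22b) val=788424 bits=0xc07c8 at bit 0: 0x000c07c8
tag (10b) val=141 bits=0x8d at bit 22: 0x234c07c8
word = 0x234c07c8 → little-endian bytes:
  [0]=0xc8  [1]=0x07  [2]=0x4c  [3]=0x23

c8 07 4c 23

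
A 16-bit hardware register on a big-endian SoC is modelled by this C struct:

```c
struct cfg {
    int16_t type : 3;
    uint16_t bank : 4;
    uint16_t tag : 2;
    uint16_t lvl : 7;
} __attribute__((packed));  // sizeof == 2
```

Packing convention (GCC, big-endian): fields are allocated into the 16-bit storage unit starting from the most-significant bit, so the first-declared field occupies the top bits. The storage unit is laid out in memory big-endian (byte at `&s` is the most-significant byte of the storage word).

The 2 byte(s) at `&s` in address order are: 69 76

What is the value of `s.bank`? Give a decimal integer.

4

[0]=0x69 [1]=0x76 (big-endian) → word 0x6976
type [13+:3] = (word>>13) & 0x7 = 3
bank [9+:4] = (word>>9) & 0xf = 4  ←
tag [7+:2] = (word>>7) & 0x3 = 2
lvl [0+:7] = (word>>0) & 0x7f = 118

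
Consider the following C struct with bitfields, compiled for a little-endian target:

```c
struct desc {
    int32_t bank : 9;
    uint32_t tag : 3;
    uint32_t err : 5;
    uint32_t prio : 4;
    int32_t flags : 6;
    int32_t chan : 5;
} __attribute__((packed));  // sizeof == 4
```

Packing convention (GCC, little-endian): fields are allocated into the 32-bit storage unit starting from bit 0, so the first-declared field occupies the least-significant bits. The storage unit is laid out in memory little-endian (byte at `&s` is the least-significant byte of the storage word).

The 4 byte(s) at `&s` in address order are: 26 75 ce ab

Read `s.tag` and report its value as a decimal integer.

[0]=0x26 [1]=0x75 [2]=0xce [3]=0xab (little-endian) → word 0xabce7526
bank:9 @ bit 0 → (0xabce7526>>0)&0x1ff = 0x126
tag:3 @ bit 9 → (0xabce7526>>9)&0x7 = 0x2  ←
err:5 @ bit 12 → (0xabce7526>>12)&0x1f = 0x7
prio:4 @ bit 17 → (0xabce7526>>17)&0xf = 0x7
flags:6 @ bit 21 → (0xabce7526>>21)&0x3f = 0x1e
chan:5 @ bit 27 → (0xabce7526>>27)&0x1f = 0x15

2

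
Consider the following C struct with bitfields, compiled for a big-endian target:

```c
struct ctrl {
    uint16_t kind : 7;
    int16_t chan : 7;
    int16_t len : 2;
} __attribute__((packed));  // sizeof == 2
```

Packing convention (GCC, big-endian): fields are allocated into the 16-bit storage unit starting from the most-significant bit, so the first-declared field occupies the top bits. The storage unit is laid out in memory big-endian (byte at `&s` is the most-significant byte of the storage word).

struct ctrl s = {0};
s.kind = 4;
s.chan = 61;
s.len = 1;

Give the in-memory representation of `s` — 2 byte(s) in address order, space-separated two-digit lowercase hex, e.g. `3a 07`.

08 f5

[9+:7] kind=4 & 0x7f = 0x4; word=0x0800
[2+:7] chan=61 & 0x7f = 0x3d; word=0x08f4
[0+:2] len=1 & 0x3 = 0x1; word=0x08f5
word = 0x08f5 → big-endian bytes:
  [0]=0x08  [1]=0xf5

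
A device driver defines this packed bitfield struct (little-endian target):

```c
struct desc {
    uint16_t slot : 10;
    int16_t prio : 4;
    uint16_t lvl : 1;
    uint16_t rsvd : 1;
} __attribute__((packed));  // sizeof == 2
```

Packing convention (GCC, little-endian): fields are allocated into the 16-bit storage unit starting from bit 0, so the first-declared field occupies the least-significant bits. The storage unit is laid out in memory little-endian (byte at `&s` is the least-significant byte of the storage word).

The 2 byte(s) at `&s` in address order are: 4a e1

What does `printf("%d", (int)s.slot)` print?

[0]=0x4a [1]=0xe1 (little-endian) → word 0xe14a
slot [0+:10] = (word>>0) & 0x3ff = 330  ←
prio [10+:4] = (word>>10) & 0xf = 8
lvl [14+:1] = (word>>14) & 0x1 = 1
rsvd [15+:1] = (word>>15) & 0x1 = 1

330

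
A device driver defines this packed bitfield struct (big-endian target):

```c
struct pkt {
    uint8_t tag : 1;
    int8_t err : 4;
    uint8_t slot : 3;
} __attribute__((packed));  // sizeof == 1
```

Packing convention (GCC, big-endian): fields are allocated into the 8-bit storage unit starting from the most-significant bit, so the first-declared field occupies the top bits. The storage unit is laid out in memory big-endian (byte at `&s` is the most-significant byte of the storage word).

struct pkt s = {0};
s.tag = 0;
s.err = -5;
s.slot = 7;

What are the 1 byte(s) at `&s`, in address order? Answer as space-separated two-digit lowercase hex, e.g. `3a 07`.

[7+:1] tag=0 & 0x1 = 0x0; word=0x00
[3+:4] err=-5 & 0xf = 0xb; word=0x58
[0+:3] slot=7 & 0x7 = 0x7; word=0x5f
word = 0x5f → big-endian bytes:
  [0]=0x5f

5f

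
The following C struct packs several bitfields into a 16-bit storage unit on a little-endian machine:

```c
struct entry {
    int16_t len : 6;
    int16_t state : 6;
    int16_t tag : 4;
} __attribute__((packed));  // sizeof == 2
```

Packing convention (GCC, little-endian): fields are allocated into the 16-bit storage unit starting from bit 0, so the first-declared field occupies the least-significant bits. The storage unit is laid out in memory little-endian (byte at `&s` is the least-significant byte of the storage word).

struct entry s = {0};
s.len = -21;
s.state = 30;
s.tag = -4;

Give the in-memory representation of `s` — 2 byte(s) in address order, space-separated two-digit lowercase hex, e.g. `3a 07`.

ab c7

len (6b) val=-21 bits=0x2b at bit 0: 0x002b
state (6b) val=30 bits=0x1e at bit 6: 0x07ab
tag (4b) val=-4 bits=0xc at bit 12: 0xc7ab
word = 0xc7ab → little-endian bytes:
  [0]=0xab  [1]=0xc7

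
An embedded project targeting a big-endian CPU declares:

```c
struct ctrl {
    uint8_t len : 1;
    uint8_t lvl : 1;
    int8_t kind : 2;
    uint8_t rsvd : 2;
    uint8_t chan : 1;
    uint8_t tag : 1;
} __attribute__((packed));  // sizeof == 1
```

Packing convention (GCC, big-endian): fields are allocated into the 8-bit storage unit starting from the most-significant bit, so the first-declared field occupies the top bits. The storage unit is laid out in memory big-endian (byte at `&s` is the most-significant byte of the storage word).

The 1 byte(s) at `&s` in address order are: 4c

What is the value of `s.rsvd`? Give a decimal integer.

[0]=0x4c (big-endian) → word 0x4c
len [7+:1] = (word>>7) & 0x1 = 0
lvl [6+:1] = (word>>6) & 0x1 = 1
kind [4+:2] = (word>>4) & 0x3 = 0
rsvd [2+:2] = (word>>2) & 0x3 = 3  ←
chan [1+:1] = (word>>1) & 0x1 = 0
tag [0+:1] = (word>>0) & 0x1 = 0

3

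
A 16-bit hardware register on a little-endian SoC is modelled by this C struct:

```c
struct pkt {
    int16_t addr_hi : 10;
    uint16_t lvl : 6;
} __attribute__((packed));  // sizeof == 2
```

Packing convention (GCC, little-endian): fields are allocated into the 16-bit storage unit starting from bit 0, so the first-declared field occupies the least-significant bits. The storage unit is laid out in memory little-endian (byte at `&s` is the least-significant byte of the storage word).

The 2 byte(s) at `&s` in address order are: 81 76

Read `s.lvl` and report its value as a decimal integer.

29

[0]=0x81 [1]=0x76 (little-endian) → word 0x7681
addr_hi [0+:10] = (word>>0) & 0x3ff = 641
lvl [10+:6] = (word>>10) & 0x3f = 29  ←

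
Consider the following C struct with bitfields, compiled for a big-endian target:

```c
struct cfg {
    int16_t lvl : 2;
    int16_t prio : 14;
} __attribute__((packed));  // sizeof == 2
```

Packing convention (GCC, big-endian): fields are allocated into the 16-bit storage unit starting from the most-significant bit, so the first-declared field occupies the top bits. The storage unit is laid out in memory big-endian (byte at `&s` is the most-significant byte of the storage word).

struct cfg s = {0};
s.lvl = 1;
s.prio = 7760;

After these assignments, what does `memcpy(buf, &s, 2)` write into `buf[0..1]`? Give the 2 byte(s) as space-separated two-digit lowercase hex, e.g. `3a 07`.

[14+:2] lvl=1 & 0x3 = 0x1; word=0x4000
[0+:14] prio=7760 & 0x3fff = 0x1e50; word=0x5e50
word = 0x5e50 → big-endian bytes:
  [0]=0x5e  [1]=0x50

5e 50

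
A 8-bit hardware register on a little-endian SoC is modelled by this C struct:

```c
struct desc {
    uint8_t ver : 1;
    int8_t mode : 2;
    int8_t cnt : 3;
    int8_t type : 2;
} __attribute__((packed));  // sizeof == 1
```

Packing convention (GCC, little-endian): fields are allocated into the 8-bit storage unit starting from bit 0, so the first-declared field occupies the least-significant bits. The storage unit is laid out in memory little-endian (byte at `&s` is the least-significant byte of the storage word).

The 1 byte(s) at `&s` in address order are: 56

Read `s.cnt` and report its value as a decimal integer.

[0]=0x56 (little-endian) → word 0x56
ver:1 @ bit 0 → (0x56>>0)&0x1 = 0x0
mode:2 @ bit 1 → (0x56>>1)&0x3 = 0x3
cnt:3 @ bit 3 → (0x56>>3)&0x7 = 0x2  ←
type:2 @ bit 6 → (0x56>>6)&0x3 = 0x1
cnt signed 3b, MSB=0: value = 2

2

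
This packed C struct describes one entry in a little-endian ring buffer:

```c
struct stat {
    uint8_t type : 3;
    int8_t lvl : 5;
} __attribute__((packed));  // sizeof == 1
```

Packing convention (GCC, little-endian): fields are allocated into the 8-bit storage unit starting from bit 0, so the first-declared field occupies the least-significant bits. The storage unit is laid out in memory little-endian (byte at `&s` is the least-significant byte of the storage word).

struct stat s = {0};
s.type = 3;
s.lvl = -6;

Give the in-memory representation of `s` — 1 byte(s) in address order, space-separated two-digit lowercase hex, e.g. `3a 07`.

[0+:3] type=3 & 0x7 = 0x3; word=0x03
[3+:5] lvl=-6 & 0x1f = 0x1a; word=0xd3
word = 0xd3 → little-endian bytes:
  [0]=0xd3

d3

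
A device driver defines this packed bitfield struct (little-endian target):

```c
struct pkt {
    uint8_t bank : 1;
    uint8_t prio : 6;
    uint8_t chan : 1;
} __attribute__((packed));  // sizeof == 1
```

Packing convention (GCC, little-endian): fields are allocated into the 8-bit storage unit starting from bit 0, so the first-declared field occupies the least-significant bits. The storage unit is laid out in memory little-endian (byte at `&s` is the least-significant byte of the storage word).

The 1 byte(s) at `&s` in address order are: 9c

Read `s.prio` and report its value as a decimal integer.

14

[0]=0x9c (little-endian) → word 0x9c
bank [0+:1] = (word>>0) & 0x1 = 0
prio [1+:6] = (word>>1) & 0x3f = 14  ←
chan [7+:1] = (word>>7) & 0x1 = 1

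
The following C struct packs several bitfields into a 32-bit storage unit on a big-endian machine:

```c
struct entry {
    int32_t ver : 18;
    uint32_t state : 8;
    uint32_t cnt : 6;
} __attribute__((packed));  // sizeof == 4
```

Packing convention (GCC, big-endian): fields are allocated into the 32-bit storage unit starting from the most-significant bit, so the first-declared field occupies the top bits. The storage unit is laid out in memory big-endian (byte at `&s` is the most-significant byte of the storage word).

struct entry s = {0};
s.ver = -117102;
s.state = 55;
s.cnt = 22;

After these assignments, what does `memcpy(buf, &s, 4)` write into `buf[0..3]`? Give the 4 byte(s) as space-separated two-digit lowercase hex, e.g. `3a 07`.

ver:18 = -117102 → 0x23692 << 14 → word 0x8da48000
state:8 = 55 → 0x37 << 6 → word 0x8da48dc0
cnt:6 = 22 → 0x16 << 0 → word 0x8da48dd6
word = 0x8da48dd6 → big-endian bytes:
  [0]=0x8d  [1]=0xa4  [2]=0x8d  [3]=0xd6

8d a4 8d d6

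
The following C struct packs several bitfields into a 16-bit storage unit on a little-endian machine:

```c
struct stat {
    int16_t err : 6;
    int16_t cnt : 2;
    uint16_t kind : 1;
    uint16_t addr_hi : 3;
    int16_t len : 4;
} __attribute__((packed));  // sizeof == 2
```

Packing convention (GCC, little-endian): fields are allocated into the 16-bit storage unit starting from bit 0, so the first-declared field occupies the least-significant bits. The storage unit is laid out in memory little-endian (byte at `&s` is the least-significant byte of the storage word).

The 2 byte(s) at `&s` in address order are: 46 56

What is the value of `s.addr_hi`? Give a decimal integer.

3

[0]=0x46 [1]=0x56 (little-endian) → word 0x5646
err:6 @ bit 0 → (0x5646>>0)&0x3f = 0x6
cnt:2 @ bit 6 → (0x5646>>6)&0x3 = 0x1
kind:1 @ bit 8 → (0x5646>>8)&0x1 = 0x0
addr_hi:3 @ bit 9 → (0x5646>>9)&0x7 = 0x3  ←
len:4 @ bit 12 → (0x5646>>12)&0xf = 0x5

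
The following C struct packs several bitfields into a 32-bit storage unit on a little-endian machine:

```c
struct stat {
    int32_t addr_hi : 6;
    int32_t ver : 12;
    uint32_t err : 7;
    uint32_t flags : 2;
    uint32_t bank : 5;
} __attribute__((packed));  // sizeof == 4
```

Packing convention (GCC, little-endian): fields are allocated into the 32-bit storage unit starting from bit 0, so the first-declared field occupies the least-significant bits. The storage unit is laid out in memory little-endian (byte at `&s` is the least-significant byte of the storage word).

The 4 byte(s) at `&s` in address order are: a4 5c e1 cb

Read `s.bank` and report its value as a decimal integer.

25

[0]=0xa4 [1]=0x5c [2]=0xe1 [3]=0xcb (little-endian) → word 0xcbe15ca4
addr_hi [0+:6] = (word>>0) & 0x3f = 36
ver [6+:12] = (word>>6) & 0xfff = 1394
err [18+:7] = (word>>18) & 0x7f = 120
flags [25+:2] = (word>>25) & 0x3 = 1
bank [27+:5] = (word>>27) & 0x1f = 25  ←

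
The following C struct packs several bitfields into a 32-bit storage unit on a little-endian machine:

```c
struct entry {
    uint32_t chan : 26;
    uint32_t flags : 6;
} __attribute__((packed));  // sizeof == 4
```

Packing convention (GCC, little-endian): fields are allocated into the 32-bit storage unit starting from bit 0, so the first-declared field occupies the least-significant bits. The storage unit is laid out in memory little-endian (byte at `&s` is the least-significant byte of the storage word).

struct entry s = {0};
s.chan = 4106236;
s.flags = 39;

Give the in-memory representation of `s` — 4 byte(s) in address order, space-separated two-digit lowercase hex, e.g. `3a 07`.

fc a7 3e 9c

chan:26 = 4106236 → 0x3ea7fc << 0 → word 0x003ea7fc
flags:6 = 39 → 0x27 << 26 → word 0x9c3ea7fc
word = 0x9c3ea7fc → little-endian bytes:
  [0]=0xfc  [1]=0xa7  [2]=0x3e  [3]=0x9c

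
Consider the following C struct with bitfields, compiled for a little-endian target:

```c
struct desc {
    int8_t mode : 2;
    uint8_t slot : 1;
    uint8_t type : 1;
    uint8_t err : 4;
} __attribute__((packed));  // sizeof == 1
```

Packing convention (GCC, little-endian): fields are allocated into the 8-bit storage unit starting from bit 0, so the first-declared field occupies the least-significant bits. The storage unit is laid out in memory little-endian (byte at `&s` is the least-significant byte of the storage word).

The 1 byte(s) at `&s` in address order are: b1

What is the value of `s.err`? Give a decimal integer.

[0]=0xb1 (little-endian) → word 0xb1
mode [0+:2] = (word>>0) & 0x3 = 1
slot [2+:1] = (word>>2) & 0x1 = 0
type [3+:1] = (word>>3) & 0x1 = 0
err [4+:4] = (word>>4) & 0xf = 11  ←

11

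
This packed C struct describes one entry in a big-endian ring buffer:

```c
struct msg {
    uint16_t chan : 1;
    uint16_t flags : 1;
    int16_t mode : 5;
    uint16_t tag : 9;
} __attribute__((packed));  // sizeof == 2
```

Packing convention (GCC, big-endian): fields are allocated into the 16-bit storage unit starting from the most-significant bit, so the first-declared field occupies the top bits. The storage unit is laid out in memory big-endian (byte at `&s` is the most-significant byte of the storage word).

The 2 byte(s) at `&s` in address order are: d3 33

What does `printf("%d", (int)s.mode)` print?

9

[0]=0xd3 [1]=0x33 (big-endian) → word 0xd333
chan:1 @ bit 15 → (0xd333>>15)&0x1 = 0x1
flags:1 @ bit 14 → (0xd333>>14)&0x1 = 0x1
mode:5 @ bit 9 → (0xd333>>9)&0x1f = 0x9  ←
tag:9 @ bit 0 → (0xd333>>0)&0x1ff = 0x133
mode signed 5b, MSB=0: value = 9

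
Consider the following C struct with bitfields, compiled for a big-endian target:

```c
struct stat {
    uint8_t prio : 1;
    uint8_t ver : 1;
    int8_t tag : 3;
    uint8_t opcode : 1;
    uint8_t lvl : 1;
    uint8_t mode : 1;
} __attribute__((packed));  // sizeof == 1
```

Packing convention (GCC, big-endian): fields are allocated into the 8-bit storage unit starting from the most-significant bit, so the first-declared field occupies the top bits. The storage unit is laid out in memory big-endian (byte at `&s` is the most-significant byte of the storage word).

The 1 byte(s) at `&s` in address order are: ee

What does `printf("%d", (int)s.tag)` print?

-3

[0]=0xee (big-endian) → word 0xee
prio:1 @ bit 7 → (0xee>>7)&0x1 = 0x1
ver:1 @ bit 6 → (0xee>>6)&0x1 = 0x1
tag:3 @ bit 3 → (0xee>>3)&0x7 = 0x5  ←
opcode:1 @ bit 2 → (0xee>>2)&0x1 = 0x1
lvl:1 @ bit 1 → (0xee>>1)&0x1 = 0x1
mode:1 @ bit 0 → (0xee>>0)&0x1 = 0x0
tag signed 3b, MSB=1: 5 - 8 = -3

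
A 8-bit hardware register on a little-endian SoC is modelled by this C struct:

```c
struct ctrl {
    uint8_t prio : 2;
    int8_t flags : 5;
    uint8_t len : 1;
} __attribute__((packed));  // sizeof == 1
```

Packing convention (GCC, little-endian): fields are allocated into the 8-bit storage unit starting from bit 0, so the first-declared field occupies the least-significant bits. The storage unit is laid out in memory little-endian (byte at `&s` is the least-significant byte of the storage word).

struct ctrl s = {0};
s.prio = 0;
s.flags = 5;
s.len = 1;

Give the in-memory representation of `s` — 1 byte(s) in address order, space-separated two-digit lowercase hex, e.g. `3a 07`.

[0+:2] prio=0 & 0x3 = 0x0; word=0x00
[2+:5] flags=5 & 0x1f = 0x5; word=0x14
[7+:1] len=1 & 0x1 = 0x1; word=0x94
word = 0x94 → little-endian bytes:
  [0]=0x94

94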